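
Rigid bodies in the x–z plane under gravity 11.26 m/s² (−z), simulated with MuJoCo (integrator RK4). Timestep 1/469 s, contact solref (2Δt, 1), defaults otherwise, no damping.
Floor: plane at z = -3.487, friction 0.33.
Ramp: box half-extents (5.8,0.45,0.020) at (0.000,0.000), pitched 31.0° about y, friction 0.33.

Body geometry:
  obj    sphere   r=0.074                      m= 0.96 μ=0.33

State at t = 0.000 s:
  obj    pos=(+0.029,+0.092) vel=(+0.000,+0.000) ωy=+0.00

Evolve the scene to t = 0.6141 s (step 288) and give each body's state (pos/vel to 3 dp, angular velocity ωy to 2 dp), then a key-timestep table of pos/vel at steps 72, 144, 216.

State at t = 0.6141 s:
  obj    pos=(+0.699,-0.310) vel=(+2.180,-1.310) ωy=+34.37

Key-timestep trajectory:
   step    t(s)  obj.x    obj.z    obj.vx   obj.vz 
     72  0.1535   +0.071  +0.067  +0.545  -0.328
    144  0.3070   +0.196  -0.008  +1.090  -0.655
    216  0.4606   +0.406  -0.134  +1.635  -0.983


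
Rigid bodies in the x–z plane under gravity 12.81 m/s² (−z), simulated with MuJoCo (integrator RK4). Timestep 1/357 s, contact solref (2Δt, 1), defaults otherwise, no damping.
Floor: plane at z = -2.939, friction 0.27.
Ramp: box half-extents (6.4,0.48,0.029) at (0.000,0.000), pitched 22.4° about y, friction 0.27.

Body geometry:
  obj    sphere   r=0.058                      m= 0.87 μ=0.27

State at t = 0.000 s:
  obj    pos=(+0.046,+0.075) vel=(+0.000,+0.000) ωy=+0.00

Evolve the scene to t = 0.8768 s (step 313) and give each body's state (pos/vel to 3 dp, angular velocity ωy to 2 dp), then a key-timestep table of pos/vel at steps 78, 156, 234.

State at t = 0.8768 s:
  obj    pos=(+1.285,-0.436) vel=(+2.826,-1.165) ωy=+52.70

Key-timestep trajectory:
   step    t(s)  obj.x    obj.z    obj.vx   obj.vz 
     78  0.2185   +0.123  +0.043  +0.704  -0.290
    156  0.4370   +0.354  -0.052  +1.409  -0.581
    234  0.6555   +0.739  -0.210  +2.113  -0.871


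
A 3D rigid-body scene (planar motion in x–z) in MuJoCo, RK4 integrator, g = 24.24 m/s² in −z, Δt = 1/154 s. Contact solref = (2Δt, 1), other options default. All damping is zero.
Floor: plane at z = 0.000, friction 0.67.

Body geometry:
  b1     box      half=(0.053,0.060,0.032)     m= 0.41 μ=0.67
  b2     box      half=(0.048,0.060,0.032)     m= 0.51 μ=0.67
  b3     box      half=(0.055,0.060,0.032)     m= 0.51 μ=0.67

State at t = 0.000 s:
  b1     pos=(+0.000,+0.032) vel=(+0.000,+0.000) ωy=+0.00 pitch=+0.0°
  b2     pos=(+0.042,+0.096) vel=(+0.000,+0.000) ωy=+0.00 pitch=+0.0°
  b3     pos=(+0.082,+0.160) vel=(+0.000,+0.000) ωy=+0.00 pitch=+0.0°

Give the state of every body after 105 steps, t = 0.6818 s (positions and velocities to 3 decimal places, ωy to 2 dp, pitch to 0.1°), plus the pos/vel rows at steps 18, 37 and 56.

State at t = 0.6818 s:
  b1     pos=(+0.000,+0.032) vel=(+0.000,+0.000) ωy=+0.00 pitch=+0.0°
  b2     pos=(+0.092,+0.048) vel=(+0.000,+0.000) ωy=+0.00 pitch=+90.0°
  b3     pos=(+0.280,+0.032) vel=(+0.000,+0.000) ωy=+0.00 pitch=+180.0°

Key-timestep trajectory:
   step    t(s)  b1.x    b1.z    b1.vx   b1.vz   b2.x    b2.z    b2.vx   b2.vz   b3.x    b3.z    b3.vx   b3.vz 
     18  0.1169   +0.000  +0.032  -0.002  +0.001   +0.052  +0.098  +0.198  +0.012   +0.109  +0.147  +0.513  -0.363
     37  0.2403   +0.000  +0.032  +0.000  +0.000   +0.096  +0.044  -0.062  -0.099   +0.197  +0.056  +0.605  +0.382
     56  0.3636   +0.000  +0.032  +0.000  +0.000   +0.092  +0.048  +0.000  +0.000   +0.273  +0.038  +0.736  -0.845


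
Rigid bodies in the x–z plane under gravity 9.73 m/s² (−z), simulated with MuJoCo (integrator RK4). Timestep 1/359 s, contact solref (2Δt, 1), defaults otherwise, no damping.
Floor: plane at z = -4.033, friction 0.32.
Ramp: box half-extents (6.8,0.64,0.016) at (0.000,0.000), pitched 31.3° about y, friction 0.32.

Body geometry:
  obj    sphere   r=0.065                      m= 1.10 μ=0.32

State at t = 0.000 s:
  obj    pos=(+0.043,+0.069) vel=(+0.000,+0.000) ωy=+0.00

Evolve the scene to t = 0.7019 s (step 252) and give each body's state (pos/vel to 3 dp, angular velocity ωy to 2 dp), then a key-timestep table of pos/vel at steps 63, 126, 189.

State at t = 0.7019 s:
  obj    pos=(+0.803,-0.393) vel=(+2.166,-1.317) ωy=+38.99

Key-timestep trajectory:
   step    t(s)  obj.x    obj.z    obj.vx   obj.vz 
     63  0.1755   +0.090  +0.040  +0.542  -0.329
    126  0.3510   +0.233  -0.047  +1.083  -0.658
    189  0.5265   +0.471  -0.191  +1.624  -0.988


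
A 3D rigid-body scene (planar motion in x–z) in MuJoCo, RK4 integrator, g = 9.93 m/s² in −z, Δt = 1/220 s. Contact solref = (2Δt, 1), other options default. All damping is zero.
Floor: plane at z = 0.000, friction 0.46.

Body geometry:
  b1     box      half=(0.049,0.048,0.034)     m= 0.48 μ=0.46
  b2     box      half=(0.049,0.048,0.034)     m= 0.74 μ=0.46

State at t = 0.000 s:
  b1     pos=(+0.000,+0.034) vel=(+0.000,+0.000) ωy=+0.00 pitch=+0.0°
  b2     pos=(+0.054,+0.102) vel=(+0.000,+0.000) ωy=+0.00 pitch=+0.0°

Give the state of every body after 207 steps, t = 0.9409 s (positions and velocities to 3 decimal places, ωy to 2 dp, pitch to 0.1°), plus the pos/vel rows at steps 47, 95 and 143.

State at t = 0.9409 s:
  b1     pos=(+0.000,+0.034) vel=(+0.000,+0.000) ωy=+0.00 pitch=+0.0°
  b2     pos=(+0.102,+0.049) vel=(+0.000,+0.000) ωy=+0.00 pitch=+90.0°

Key-timestep trajectory:
   step    t(s)  b1.x    b1.z    b1.vx   b1.vz   b2.x    b2.z    b2.vx   b2.vz 
     47  0.2136   +0.000  +0.034  +0.000  +0.000   +0.077  +0.088  +0.244  -0.313
     95  0.4318   +0.000  +0.034  +0.000  +0.000   +0.125  +0.059  +0.046  +0.009
    143  0.6500   +0.000  +0.034  +0.000  +0.000   +0.101  +0.049  -0.283  -0.167


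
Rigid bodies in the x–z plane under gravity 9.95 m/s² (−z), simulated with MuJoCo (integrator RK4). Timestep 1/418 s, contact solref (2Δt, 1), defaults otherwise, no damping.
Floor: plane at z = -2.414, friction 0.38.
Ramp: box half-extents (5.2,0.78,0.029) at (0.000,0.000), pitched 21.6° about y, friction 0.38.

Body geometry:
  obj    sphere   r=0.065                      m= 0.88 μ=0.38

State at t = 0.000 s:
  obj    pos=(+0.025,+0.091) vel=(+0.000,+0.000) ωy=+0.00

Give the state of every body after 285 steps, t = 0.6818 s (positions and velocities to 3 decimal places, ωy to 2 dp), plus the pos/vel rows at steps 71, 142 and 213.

State at t = 0.6818 s:
  obj    pos=(+0.591,-0.133) vel=(+1.659,-0.657) ωy=+27.44

Key-timestep trajectory:
   step    t(s)  obj.x    obj.z    obj.vx   obj.vz 
     71  0.1699   +0.060  +0.077  +0.413  -0.164
    142  0.3397   +0.165  +0.036  +0.826  -0.327
    213  0.5096   +0.341  -0.034  +1.240  -0.491


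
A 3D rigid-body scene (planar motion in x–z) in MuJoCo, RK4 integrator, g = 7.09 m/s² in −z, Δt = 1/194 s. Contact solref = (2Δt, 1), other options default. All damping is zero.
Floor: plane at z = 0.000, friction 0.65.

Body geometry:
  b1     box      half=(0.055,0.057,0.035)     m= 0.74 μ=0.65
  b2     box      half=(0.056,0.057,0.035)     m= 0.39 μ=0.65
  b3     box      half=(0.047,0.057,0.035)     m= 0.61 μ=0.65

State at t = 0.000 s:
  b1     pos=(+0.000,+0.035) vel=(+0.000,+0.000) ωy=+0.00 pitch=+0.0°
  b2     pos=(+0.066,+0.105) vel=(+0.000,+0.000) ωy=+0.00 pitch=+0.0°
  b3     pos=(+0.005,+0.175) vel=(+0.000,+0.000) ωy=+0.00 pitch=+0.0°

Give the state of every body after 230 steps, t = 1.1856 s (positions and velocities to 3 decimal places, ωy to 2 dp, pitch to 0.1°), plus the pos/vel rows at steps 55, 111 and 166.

State at t = 1.1856 s:
  b1     pos=(+0.000,+0.035) vel=(+0.000,+0.000) ωy=+0.00 pitch=+0.0°
  b2     pos=(+0.120,+0.056) vel=(+0.000,+0.000) ωy=+0.00 pitch=+90.0°
  b3     pos=(-0.113,+0.035) vel=(+0.000,+0.000) ωy=+0.00 pitch=+180.0°

Key-timestep trajectory:
   step    t(s)  b1.x    b1.z    b1.vx   b1.vz   b2.x    b2.z    b2.vx   b2.vz   b3.x    b3.z    b3.vx   b3.vz 
     55  0.2835   +0.000  +0.035  +0.000  +0.000   +0.066  +0.105  +0.022  -0.007   -0.025  +0.149  -0.212  -0.475
    111  0.5722   +0.000  +0.035  +0.000  +0.000   +0.120  +0.056  +0.378  -0.184   -0.120  +0.047  -0.362  -0.986
    166  0.8557   +0.000  +0.035  +0.000  +0.000   +0.120  +0.056  -0.237  -0.141   -0.113  +0.035  +0.000  +0.000


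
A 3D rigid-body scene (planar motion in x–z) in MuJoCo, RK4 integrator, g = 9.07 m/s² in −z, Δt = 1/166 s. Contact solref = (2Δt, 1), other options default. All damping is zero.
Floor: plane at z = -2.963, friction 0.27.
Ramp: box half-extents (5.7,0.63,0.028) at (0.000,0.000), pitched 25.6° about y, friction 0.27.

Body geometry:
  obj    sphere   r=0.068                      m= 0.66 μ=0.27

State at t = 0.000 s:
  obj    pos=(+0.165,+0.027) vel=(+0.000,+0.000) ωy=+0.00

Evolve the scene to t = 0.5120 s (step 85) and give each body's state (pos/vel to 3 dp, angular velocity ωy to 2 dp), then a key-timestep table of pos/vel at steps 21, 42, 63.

State at t = 0.5120 s:
  obj    pos=(+0.496,-0.131) vel=(+1.293,-0.619) ωy=+21.07

Key-timestep trajectory:
   step    t(s)  obj.x    obj.z    obj.vx   obj.vz 
     21  0.1265   +0.185  +0.018  +0.320  -0.153
     42  0.2530   +0.246  -0.011  +0.639  -0.306
     63  0.3795   +0.347  -0.060  +0.958  -0.459


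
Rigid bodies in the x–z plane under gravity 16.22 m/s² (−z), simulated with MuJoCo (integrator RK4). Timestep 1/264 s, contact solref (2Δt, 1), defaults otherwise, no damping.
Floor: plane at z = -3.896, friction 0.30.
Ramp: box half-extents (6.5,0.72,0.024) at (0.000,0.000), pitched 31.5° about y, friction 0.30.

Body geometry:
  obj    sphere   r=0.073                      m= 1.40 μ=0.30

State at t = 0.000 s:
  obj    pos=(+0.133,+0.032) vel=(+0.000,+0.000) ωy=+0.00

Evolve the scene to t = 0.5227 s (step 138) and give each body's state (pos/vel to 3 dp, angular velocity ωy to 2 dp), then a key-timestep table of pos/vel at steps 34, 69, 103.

State at t = 0.5227 s:
  obj    pos=(+0.838,-0.400) vel=(+2.698,-1.654) ωy=+43.33

Key-timestep trajectory:
   step    t(s)  obj.x    obj.z    obj.vx   obj.vz 
     34  0.1288   +0.176  +0.006  +0.665  -0.408
     69  0.2614   +0.309  -0.076  +1.349  -0.827
    103  0.3902   +0.526  -0.209  +2.014  -1.234


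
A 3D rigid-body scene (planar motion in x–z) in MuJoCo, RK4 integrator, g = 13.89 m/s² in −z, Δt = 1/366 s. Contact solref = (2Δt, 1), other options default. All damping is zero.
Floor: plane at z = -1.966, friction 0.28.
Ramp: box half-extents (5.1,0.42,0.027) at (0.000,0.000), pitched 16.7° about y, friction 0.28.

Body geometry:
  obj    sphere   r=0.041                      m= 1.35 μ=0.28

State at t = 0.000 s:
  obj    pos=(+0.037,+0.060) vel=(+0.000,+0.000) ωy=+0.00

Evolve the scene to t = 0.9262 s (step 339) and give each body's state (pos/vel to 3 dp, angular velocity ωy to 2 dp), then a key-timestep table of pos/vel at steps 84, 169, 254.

State at t = 0.9262 s:
  obj    pos=(+1.208,-0.292) vel=(+2.529,-0.759) ωy=+64.40

Key-timestep trajectory:
   step    t(s)  obj.x    obj.z    obj.vx   obj.vz 
     84  0.2295   +0.109  +0.038  +0.627  -0.188
    169  0.4617   +0.328  -0.027  +1.261  -0.378
    254  0.6940   +0.695  -0.137  +1.895  -0.569


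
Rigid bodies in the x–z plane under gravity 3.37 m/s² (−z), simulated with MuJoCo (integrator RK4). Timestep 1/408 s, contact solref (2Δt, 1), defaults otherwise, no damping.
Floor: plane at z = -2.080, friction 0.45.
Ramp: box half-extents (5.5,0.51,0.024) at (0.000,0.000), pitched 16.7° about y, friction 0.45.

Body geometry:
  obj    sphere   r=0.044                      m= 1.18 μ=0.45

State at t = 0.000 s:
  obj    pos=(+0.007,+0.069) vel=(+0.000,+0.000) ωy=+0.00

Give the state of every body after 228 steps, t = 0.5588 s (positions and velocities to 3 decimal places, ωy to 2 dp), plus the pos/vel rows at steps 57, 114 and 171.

State at t = 0.5588 s:
  obj    pos=(+0.110,+0.038) vel=(+0.370,-0.111) ωy=+8.78

Key-timestep trajectory:
   step    t(s)  obj.x    obj.z    obj.vx   obj.vz 
     57  0.1397   +0.013  +0.067  +0.093  -0.028
    114  0.2794   +0.033  +0.061  +0.185  -0.056
    171  0.4191   +0.065  +0.051  +0.278  -0.083


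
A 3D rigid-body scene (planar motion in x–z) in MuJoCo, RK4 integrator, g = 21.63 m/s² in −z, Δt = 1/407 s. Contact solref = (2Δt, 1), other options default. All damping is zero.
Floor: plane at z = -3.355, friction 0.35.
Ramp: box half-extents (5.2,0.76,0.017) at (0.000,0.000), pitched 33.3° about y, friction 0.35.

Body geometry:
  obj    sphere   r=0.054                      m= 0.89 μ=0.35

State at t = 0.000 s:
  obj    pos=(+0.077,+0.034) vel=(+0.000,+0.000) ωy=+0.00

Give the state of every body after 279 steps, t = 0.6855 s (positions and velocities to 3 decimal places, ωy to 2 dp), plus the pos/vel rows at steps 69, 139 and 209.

State at t = 0.6855 s:
  obj    pos=(+1.743,-1.060) vel=(+4.860,-3.192) ωy=+107.67

Key-timestep trajectory:
   step    t(s)  obj.x    obj.z    obj.vx   obj.vz 
     69  0.1695   +0.179  -0.033  +1.202  -0.790
    139  0.3415   +0.491  -0.237  +2.421  -1.591
    209  0.5135   +1.012  -0.580  +3.641  -2.392


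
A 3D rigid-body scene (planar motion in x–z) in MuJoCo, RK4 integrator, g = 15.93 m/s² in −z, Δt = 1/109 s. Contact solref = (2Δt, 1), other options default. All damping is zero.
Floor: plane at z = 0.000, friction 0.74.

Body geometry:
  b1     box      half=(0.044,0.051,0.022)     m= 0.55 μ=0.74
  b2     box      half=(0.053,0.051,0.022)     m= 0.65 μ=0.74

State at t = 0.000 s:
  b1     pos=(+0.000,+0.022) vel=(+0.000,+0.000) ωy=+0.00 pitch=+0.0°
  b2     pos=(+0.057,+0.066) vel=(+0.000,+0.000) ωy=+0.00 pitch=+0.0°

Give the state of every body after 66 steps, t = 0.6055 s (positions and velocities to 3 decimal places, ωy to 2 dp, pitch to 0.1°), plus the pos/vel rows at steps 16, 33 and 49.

State at t = 0.6055 s:
  b1     pos=(-0.001,+0.022) vel=(-0.001,+0.000) ωy=+0.00 pitch=+0.0°
  b2     pos=(+0.067,+0.052) vel=(+0.000,-0.001) ωy=-0.04 pitch=+42.6°

Key-timestep trajectory:
   step    t(s)  b1.x    b1.z    b1.vx   b1.vz   b2.x    b2.z    b2.vx   b2.vz 
     16  0.1468   +0.000  +0.022  +0.000  +0.001   +0.073  +0.052  +0.024  +0.091
     33  0.3028   +0.000  +0.022  -0.001  +0.000   +0.067  +0.052  +0.006  +0.002
     49  0.4495   +0.000  +0.022  -0.001  +0.000   +0.067  +0.052  +0.000  -0.001


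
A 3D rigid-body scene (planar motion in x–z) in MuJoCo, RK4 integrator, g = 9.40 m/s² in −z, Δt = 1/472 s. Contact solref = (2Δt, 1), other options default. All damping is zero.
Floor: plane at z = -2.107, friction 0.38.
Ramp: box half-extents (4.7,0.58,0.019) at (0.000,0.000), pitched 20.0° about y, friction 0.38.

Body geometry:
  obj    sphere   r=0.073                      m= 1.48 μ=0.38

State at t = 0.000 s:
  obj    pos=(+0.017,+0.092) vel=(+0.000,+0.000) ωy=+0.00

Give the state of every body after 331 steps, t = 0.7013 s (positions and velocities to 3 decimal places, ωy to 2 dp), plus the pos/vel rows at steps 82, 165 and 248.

State at t = 0.7013 s:
  obj    pos=(+0.548,-0.101) vel=(+1.513,-0.551) ωy=+22.06

Key-timestep trajectory:
   step    t(s)  obj.x    obj.z    obj.vx   obj.vz 
     82  0.1737   +0.050  +0.080  +0.375  -0.136
    165  0.3496   +0.149  +0.044  +0.754  -0.275
    248  0.5254   +0.315  -0.017  +1.134  -0.413


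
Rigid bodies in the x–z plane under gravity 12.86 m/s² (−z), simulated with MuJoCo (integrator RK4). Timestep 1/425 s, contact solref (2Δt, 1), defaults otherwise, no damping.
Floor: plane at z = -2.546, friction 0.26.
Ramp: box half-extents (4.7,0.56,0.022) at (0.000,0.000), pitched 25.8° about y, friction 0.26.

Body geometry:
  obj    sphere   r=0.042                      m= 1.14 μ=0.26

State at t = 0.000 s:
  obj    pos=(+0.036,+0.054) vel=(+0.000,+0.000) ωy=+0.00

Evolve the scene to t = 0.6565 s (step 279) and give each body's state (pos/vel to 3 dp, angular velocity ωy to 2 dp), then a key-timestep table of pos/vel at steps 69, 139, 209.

State at t = 0.6565 s:
  obj    pos=(+0.812,-0.321) vel=(+2.363,-1.142) ωy=+62.48

Key-timestep trajectory:
   step    t(s)  obj.x    obj.z    obj.vx   obj.vz 
     69  0.1624   +0.083  +0.031  +0.584  -0.283
    139  0.3271   +0.228  -0.039  +1.177  -0.569
    209  0.4918   +0.471  -0.157  +1.770  -0.856


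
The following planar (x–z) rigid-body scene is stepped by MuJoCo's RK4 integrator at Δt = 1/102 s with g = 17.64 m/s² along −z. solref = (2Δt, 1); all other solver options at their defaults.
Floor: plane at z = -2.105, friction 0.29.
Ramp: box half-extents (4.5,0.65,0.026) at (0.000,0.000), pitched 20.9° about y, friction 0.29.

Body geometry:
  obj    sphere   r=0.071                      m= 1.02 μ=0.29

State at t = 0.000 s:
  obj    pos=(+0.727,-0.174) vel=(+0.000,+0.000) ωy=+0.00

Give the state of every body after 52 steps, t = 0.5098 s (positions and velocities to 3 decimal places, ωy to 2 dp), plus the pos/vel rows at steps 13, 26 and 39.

State at t = 0.5098 s:
  obj    pos=(+1.273,-0.382) vel=(+2.141,-0.818) ωy=+32.26

Key-timestep trajectory:
   step    t(s)  obj.x    obj.z    obj.vx   obj.vz 
     13  0.1275   +0.761  -0.187  +0.536  -0.204
     26  0.2549   +0.864  -0.226  +1.071  -0.409
     39  0.3824   +1.034  -0.291  +1.606  -0.613


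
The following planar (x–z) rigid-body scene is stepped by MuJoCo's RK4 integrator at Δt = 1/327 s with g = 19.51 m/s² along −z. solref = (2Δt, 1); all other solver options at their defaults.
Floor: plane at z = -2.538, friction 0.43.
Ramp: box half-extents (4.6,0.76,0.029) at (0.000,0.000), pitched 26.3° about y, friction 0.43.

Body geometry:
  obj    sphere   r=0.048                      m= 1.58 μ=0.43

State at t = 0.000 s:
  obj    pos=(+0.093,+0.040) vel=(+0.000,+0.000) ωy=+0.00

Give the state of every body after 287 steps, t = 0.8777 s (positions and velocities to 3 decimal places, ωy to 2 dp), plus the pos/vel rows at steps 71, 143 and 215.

State at t = 0.8777 s:
  obj    pos=(+2.225,-1.014) vel=(+4.858,-2.401) ωy=+112.89

Key-timestep trajectory:
   step    t(s)  obj.x    obj.z    obj.vx   obj.vz 
     71  0.2171   +0.224  -0.025  +1.202  -0.594
    143  0.4373   +0.622  -0.222  +2.421  -1.196
    215  0.6575   +1.290  -0.551  +3.640  -1.799


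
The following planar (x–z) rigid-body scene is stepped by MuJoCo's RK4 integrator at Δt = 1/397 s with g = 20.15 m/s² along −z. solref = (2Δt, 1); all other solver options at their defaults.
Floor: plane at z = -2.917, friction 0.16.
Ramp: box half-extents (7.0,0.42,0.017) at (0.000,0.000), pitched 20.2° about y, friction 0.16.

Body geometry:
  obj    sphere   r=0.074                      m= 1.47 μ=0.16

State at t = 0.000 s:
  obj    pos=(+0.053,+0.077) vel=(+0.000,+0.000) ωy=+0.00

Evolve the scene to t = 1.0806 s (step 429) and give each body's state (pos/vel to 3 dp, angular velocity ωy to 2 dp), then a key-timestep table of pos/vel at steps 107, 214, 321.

State at t = 1.0806 s:
  obj    pos=(+2.777,-0.925) vel=(+5.040,-1.854) ωy=+72.56

Key-timestep trajectory:
   step    t(s)  obj.x    obj.z    obj.vx   obj.vz 
    107  0.2695   +0.223  +0.015  +1.257  -0.463
    214  0.5390   +0.731  -0.172  +2.514  -0.925
    321  0.8086   +1.578  -0.484  +3.771  -1.388


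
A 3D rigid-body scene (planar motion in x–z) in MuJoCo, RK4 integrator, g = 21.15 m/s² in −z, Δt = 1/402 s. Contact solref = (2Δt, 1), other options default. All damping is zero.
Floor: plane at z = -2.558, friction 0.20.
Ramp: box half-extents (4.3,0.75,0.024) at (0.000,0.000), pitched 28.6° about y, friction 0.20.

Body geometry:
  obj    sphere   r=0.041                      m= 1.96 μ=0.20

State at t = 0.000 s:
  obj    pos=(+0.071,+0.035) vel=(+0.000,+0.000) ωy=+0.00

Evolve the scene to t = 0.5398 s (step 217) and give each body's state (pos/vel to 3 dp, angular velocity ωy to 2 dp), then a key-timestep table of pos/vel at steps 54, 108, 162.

State at t = 0.5398 s:
  obj    pos=(+0.996,-0.469) vel=(+3.428,-1.869) ωy=+95.19

Key-timestep trajectory:
   step    t(s)  obj.x    obj.z    obj.vx   obj.vz 
     54  0.1343   +0.128  +0.004  +0.853  -0.465
    108  0.2687   +0.300  -0.090  +1.706  -0.930
    162  0.4030   +0.587  -0.246  +2.559  -1.395


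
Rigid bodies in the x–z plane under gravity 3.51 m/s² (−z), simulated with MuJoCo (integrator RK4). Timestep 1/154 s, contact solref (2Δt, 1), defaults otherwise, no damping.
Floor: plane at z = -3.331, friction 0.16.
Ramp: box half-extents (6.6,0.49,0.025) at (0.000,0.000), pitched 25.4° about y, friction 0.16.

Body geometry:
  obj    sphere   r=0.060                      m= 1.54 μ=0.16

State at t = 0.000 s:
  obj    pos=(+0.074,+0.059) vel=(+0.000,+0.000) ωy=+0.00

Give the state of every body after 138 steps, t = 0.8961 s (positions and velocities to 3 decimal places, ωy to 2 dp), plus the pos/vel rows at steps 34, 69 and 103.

State at t = 0.8961 s:
  obj    pos=(+0.464,-0.126) vel=(+0.871,-0.413) ωy=+16.05

Key-timestep trajectory:
   step    t(s)  obj.x    obj.z    obj.vx   obj.vz 
     34  0.2208   +0.098  +0.048  +0.215  -0.102
     69  0.4481   +0.172  +0.013  +0.435  -0.207
    103  0.6688   +0.291  -0.044  +0.650  -0.309


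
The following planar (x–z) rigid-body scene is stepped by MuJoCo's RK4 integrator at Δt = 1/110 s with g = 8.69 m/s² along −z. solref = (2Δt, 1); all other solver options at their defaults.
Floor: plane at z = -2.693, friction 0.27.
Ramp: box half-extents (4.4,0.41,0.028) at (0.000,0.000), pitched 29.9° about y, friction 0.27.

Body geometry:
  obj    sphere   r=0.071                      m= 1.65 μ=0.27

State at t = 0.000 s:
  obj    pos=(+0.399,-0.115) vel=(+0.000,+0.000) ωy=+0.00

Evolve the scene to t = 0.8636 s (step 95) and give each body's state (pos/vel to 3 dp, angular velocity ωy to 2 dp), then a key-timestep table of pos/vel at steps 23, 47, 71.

State at t = 0.8636 s:
  obj    pos=(+1.400,-0.691) vel=(+2.317,-1.332) ωy=+37.62

Key-timestep trajectory:
   step    t(s)  obj.x    obj.z    obj.vx   obj.vz 
     23  0.2091   +0.458  -0.149  +0.561  -0.323
     47  0.4273   +0.644  -0.256  +1.146  -0.659
     71  0.6455   +0.958  -0.437  +1.732  -0.996


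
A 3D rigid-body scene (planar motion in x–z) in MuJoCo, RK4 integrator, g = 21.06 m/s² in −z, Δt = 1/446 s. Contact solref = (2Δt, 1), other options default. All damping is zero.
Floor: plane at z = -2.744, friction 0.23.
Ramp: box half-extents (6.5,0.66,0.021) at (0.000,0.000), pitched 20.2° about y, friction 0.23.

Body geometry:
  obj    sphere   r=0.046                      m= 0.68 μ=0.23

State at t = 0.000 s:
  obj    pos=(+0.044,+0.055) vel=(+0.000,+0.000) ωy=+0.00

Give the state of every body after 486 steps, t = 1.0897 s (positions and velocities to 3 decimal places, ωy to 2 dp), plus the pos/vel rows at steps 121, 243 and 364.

State at t = 1.0897 s:
  obj    pos=(+2.938,-1.010) vel=(+5.312,-1.954) ωy=+123.04

Key-timestep trajectory:
   step    t(s)  obj.x    obj.z    obj.vx   obj.vz 
    121  0.2713   +0.223  -0.011  +1.323  -0.487
    243  0.5448   +0.768  -0.211  +2.656  -0.977
    364  0.8161   +1.668  -0.542  +3.979  -1.464


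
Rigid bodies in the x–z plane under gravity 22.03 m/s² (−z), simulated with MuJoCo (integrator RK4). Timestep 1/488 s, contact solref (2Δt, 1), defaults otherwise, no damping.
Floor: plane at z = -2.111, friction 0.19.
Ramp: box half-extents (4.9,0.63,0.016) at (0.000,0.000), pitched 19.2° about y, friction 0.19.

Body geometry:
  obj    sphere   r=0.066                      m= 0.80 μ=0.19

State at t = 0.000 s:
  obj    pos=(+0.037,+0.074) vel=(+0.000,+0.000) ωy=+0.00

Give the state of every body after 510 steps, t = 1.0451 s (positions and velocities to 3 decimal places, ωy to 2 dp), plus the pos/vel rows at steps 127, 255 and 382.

State at t = 1.0451 s:
  obj    pos=(+2.706,-0.855) vel=(+5.108,-1.779) ωy=+81.94

Key-timestep trajectory:
   step    t(s)  obj.x    obj.z    obj.vx   obj.vz 
    127  0.2602   +0.203  +0.016  +1.272  -0.443
    255  0.5225   +0.704  -0.158  +2.554  -0.889
    382  0.7828   +1.534  -0.448  +3.826  -1.332


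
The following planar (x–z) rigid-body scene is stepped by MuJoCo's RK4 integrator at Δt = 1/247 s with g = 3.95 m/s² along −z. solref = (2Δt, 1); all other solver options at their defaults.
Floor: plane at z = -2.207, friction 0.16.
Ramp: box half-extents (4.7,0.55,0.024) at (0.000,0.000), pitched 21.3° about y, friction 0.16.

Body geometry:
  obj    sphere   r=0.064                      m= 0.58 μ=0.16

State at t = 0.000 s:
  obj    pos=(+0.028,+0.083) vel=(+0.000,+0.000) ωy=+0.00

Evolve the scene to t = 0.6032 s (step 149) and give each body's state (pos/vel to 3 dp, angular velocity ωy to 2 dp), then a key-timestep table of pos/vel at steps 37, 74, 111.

State at t = 0.6032 s:
  obj    pos=(+0.202,+0.016) vel=(+0.576,-0.225) ωy=+9.66

Key-timestep trajectory:
   step    t(s)  obj.x    obj.z    obj.vx   obj.vz 
     37  0.1498   +0.039  +0.079  +0.143  -0.056
     74  0.2996   +0.071  +0.067  +0.286  -0.112
    111  0.4494   +0.125  +0.046  +0.429  -0.167


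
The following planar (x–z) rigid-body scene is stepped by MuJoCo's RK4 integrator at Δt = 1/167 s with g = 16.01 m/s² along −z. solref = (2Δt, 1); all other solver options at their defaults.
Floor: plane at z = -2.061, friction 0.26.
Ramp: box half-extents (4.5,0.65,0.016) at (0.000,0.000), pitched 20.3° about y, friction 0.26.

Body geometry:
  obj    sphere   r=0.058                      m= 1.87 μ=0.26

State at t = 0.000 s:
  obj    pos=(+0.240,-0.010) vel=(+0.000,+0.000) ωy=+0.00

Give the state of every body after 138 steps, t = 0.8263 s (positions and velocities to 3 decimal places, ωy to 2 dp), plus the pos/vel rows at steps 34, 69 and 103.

State at t = 0.8263 s:
  obj    pos=(+1.511,-0.480) vel=(+3.075,-1.137) ωy=+56.51

Key-timestep trajectory:
   step    t(s)  obj.x    obj.z    obj.vx   obj.vz 
     34  0.2036   +0.317  -0.038  +0.758  -0.280
     69  0.4132   +0.558  -0.127  +1.538  -0.569
    103  0.6168   +0.948  -0.272  +2.295  -0.849


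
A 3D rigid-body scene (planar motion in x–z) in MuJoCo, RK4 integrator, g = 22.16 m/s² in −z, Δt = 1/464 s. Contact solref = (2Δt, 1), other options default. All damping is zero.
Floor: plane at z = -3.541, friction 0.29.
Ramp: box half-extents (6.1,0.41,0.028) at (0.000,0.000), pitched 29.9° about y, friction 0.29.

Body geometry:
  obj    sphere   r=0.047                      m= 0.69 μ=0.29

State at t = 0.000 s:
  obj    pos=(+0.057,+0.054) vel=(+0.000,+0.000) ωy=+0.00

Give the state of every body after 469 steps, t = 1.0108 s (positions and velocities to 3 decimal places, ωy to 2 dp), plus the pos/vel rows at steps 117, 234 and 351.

State at t = 1.0108 s:
  obj    pos=(+3.551,-1.956) vel=(+6.914,-3.976) ωy=+169.67

Key-timestep trajectory:
   step    t(s)  obj.x    obj.z    obj.vx   obj.vz 
    117  0.2522   +0.274  -0.071  +1.725  -0.992
    234  0.5043   +0.927  -0.446  +3.450  -1.984
    351  0.7565   +2.014  -1.072  +5.174  -2.975


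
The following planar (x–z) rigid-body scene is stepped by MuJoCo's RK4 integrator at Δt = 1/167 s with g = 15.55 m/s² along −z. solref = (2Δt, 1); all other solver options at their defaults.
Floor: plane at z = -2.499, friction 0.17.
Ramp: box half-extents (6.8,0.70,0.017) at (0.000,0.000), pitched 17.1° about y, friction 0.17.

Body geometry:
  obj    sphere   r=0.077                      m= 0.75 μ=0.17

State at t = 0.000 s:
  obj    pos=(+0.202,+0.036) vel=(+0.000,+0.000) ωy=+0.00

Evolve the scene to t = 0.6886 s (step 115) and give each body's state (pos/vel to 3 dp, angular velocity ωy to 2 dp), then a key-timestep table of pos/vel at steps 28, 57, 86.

State at t = 0.6886 s:
  obj    pos=(+0.942,-0.192) vel=(+2.150,-0.661) ωy=+29.20

Key-timestep trajectory:
   step    t(s)  obj.x    obj.z    obj.vx   obj.vz 
     28  0.1677   +0.246  +0.023  +0.524  -0.161
     57  0.3413   +0.384  -0.020  +1.066  -0.328
     86  0.5150   +0.616  -0.091  +1.608  -0.495


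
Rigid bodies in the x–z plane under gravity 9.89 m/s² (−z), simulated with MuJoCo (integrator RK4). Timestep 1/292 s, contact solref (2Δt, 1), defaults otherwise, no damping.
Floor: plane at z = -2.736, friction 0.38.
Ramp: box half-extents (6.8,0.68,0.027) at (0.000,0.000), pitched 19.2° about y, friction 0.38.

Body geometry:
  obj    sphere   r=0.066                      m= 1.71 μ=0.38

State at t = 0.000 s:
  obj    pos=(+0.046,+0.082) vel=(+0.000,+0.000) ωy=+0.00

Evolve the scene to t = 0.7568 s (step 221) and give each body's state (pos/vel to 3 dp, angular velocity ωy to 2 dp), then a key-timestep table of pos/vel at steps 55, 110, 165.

State at t = 0.7568 s:
  obj    pos=(+0.675,-0.136) vel=(+1.661,-0.578) ωy=+26.64

Key-timestep trajectory:
   step    t(s)  obj.x    obj.z    obj.vx   obj.vz 
     55  0.1884   +0.085  +0.069  +0.413  -0.144
    110  0.3767   +0.202  +0.028  +0.827  -0.288
    165  0.5651   +0.396  -0.040  +1.240  -0.432


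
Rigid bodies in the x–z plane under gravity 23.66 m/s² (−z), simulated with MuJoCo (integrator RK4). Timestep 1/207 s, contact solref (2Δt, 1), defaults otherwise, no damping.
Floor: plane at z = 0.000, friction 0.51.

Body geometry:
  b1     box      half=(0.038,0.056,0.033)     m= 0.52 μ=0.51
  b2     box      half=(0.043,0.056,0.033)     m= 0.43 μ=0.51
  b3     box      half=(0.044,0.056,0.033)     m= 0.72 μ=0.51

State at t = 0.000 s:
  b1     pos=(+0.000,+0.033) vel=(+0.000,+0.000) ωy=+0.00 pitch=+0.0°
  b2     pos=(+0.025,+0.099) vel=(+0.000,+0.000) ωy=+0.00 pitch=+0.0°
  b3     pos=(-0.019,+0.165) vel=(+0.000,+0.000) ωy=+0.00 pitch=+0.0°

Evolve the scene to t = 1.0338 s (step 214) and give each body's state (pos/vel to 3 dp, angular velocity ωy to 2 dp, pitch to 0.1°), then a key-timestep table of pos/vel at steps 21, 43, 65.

State at t = 1.0338 s:
  b1     pos=(+0.000,+0.033) vel=(+0.000,+0.000) ωy=+0.00 pitch=+0.0°
  b2     pos=(+0.025,+0.099) vel=(+0.000,+0.000) ωy=+0.00 pitch=+0.0°
  b3     pos=(-0.124,+0.033) vel=(+0.000,+0.000) ωy=+0.00 pitch=+180.0°

Key-timestep trajectory:
   step    t(s)  b1.x    b1.z    b1.vx   b1.vz   b2.x    b2.z    b2.vx   b2.vz   b3.x    b3.z    b3.vx   b3.vz 
     21  0.1014   +0.000  +0.033  +0.000  +0.000   +0.025  +0.099  +0.001  +0.000   -0.022  +0.165  -0.071  -0.008
     43  0.2077   +0.000  +0.033  +0.001  +0.000   +0.025  +0.099  +0.002  +0.000   -0.044  +0.152  -0.382  -0.455
     65  0.3140   +0.000  +0.033  +0.000  +0.000   +0.025  +0.099  +0.000  +0.000   -0.115  +0.045  -0.904  -1.717


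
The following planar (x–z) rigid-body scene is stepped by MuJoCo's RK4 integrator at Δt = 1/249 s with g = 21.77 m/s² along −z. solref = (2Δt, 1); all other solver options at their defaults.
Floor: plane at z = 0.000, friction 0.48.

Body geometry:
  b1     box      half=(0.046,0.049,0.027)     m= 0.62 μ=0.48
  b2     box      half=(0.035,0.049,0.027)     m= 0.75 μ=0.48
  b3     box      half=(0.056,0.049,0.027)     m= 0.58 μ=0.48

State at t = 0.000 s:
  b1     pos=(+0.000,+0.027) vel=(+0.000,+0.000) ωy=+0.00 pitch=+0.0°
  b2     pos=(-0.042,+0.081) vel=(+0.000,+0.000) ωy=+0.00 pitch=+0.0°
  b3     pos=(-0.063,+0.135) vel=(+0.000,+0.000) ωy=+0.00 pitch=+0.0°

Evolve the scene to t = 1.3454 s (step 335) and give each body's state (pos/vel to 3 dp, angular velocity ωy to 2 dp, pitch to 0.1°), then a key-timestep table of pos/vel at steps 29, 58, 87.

State at t = 1.3454 s:
  b1     pos=(+0.000,+0.027) vel=(+0.000,+0.000) ωy=+0.00 pitch=+0.0°
  b2     pos=(-0.082,+0.035) vel=(+0.000,+0.000) ωy=+0.00 pitch=-90.0°
  b3     pos=(-0.246,+0.027) vel=(+0.000,+0.000) ωy=+0.00 pitch=+180.0°

Key-timestep trajectory:
   step    t(s)  b1.x    b1.z    b1.vx   b1.vz   b2.x    b2.z    b2.vx   b2.vz   b3.x    b3.z    b3.vx   b3.vz 
     29  0.1165   +0.000  +0.027  +0.001  +0.000   -0.048  +0.081  -0.139  -0.012   -0.082  +0.128  -0.386  -0.187
     58  0.2329   +0.000  +0.027  +0.000  +0.000   -0.081  +0.034  -0.430  -1.183   -0.154  +0.057  -0.800  -0.149
     87  0.3494   +0.000  +0.027  +0.000  +0.000   -0.082  +0.035  +0.000  +0.000   -0.219  +0.053  -0.639  -0.388


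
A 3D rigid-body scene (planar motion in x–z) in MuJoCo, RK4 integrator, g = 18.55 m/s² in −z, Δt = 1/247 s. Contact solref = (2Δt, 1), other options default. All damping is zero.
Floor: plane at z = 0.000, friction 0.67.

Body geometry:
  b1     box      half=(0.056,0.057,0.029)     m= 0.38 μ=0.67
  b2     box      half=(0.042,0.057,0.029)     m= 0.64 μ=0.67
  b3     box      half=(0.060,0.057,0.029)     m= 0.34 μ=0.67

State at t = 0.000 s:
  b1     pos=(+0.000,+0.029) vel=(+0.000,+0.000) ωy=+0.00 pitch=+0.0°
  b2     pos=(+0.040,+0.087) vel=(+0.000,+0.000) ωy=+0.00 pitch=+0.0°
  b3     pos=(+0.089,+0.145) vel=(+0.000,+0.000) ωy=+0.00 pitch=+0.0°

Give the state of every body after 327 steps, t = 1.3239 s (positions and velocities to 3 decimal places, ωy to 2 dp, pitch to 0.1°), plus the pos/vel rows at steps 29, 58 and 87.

State at t = 1.3239 s:
  b1     pos=(+0.000,+0.029) vel=(+0.000,+0.000) ωy=+0.00 pitch=+0.0°
  b2     pos=(+0.040,+0.087) vel=(+0.000,+0.000) ωy=+0.00 pitch=+0.0°
  b3     pos=(+0.114,+0.060) vel=(+0.000,+0.000) ωy=+0.00 pitch=+90.0°

Key-timestep trajectory:
   step    t(s)  b1.x    b1.z    b1.vx   b1.vz   b2.x    b2.z    b2.vx   b2.vz   b3.x    b3.z    b3.vx   b3.vz 
     29  0.1174   +0.000  +0.029  +0.000  +0.000   +0.040  +0.087  -0.001  +0.000   +0.102  +0.138  +0.239  -0.204
     58  0.2348   +0.000  +0.029  +0.000  +0.000   +0.040  +0.087  +0.000  +0.000   +0.128  +0.064  +0.014  +0.124
     87  0.3522   +0.000  +0.029  -0.002  +0.000   +0.040  +0.087  -0.011  +0.007   +0.112  +0.060  -0.011  +0.040


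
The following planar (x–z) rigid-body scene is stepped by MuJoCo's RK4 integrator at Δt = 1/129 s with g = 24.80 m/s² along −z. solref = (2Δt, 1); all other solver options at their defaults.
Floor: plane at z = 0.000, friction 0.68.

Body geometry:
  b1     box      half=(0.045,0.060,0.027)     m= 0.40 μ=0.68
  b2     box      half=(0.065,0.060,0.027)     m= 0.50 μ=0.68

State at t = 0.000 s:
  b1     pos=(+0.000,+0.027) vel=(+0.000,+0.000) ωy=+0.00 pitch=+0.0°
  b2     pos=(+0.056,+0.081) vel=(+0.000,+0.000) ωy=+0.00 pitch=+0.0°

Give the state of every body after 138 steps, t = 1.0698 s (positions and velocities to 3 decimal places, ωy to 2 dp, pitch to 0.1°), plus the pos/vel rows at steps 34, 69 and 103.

State at t = 1.0698 s:
  b1     pos=(-0.002,+0.027) vel=(-0.002,+0.000) ωy=+0.00 pitch=+0.0°
  b2     pos=(+0.070,+0.065) vel=(+0.000,-0.001) ωy=-0.04 pitch=+45.1°

Key-timestep trajectory:
   step    t(s)  b1.x    b1.z    b1.vx   b1.vz   b2.x    b2.z    b2.vx   b2.vz 
     34  0.2636   +0.000  +0.027  +0.000  +0.000   +0.077  +0.068  -0.226  -0.056
     69  0.5349   -0.001  +0.027  -0.002  +0.000   +0.070  +0.066  +0.000  -0.001
    103  0.7984   -0.001  +0.027  -0.002  +0.000   +0.070  +0.065  +0.000  -0.001


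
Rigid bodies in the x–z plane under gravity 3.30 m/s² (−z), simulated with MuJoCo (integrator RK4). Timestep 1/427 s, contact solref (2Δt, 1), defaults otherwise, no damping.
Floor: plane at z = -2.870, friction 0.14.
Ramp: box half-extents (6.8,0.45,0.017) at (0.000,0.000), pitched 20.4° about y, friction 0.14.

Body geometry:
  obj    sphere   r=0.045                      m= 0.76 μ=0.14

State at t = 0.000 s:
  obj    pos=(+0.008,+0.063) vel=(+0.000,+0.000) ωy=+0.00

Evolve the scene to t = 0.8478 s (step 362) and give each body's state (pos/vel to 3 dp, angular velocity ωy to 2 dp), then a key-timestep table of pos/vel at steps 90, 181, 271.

State at t = 0.8478 s:
  obj    pos=(+0.285,-0.040) vel=(+0.653,-0.243) ωy=+15.48

Key-timestep trajectory:
   step    t(s)  obj.x    obj.z    obj.vx   obj.vz 
     90  0.2108   +0.025  +0.057  +0.162  -0.060
    181  0.4239   +0.077  +0.037  +0.326  -0.121
    271  0.6347   +0.163  +0.005  +0.489  -0.182


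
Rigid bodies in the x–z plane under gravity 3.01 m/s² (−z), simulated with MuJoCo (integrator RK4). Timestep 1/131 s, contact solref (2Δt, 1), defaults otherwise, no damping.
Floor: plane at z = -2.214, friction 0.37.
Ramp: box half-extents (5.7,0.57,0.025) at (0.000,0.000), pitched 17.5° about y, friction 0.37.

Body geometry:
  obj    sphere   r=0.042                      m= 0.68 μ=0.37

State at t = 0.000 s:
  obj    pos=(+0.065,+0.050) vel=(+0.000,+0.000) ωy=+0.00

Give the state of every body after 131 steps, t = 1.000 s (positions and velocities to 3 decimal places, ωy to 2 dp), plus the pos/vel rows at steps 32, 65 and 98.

State at t = 1.000 s:
  obj    pos=(+0.373,-0.047) vel=(+0.617,-0.194) ωy=+15.39

Key-timestep trajectory:
   step    t(s)  obj.x    obj.z    obj.vx   obj.vz 
     32  0.2443   +0.083  +0.044  +0.151  -0.047
     65  0.4962   +0.141  +0.026  +0.306  -0.096
     98  0.7481   +0.238  -0.005  +0.461  -0.145


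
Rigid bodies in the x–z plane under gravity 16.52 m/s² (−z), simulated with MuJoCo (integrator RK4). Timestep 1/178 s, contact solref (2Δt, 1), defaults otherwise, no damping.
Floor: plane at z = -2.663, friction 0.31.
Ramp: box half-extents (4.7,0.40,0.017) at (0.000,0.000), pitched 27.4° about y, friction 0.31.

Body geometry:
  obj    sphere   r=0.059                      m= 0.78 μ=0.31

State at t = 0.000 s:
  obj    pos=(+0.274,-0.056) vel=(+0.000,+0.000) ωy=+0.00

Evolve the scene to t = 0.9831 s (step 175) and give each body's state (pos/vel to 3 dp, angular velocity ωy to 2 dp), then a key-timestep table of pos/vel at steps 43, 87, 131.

State at t = 0.9831 s:
  obj    pos=(+2.604,-1.264) vel=(+4.740,-2.457) ωy=+90.47

Key-timestep trajectory:
   step    t(s)  obj.x    obj.z    obj.vx   obj.vz 
     43  0.2416   +0.415  -0.129  +1.165  -0.604
     87  0.4888   +0.850  -0.355  +2.356  -1.221
    131  0.7360   +1.580  -0.733  +3.548  -1.839


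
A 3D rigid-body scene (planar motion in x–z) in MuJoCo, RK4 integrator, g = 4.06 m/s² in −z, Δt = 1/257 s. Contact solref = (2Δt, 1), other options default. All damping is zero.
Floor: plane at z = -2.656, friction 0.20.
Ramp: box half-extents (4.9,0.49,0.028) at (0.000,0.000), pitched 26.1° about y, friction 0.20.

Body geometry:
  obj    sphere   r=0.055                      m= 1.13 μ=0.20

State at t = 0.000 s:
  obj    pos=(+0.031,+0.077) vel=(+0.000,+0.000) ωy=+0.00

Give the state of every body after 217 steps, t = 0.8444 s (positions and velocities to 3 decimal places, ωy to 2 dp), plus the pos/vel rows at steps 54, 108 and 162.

State at t = 0.8444 s:
  obj    pos=(+0.440,-0.123) vel=(+0.967,-0.474) ωy=+19.58

Key-timestep trajectory:
   step    t(s)  obj.x    obj.z    obj.vx   obj.vz 
     54  0.2101   +0.056  +0.065  +0.241  -0.118
    108  0.4202   +0.132  +0.028  +0.482  -0.236
    162  0.6304   +0.259  -0.034  +0.722  -0.354


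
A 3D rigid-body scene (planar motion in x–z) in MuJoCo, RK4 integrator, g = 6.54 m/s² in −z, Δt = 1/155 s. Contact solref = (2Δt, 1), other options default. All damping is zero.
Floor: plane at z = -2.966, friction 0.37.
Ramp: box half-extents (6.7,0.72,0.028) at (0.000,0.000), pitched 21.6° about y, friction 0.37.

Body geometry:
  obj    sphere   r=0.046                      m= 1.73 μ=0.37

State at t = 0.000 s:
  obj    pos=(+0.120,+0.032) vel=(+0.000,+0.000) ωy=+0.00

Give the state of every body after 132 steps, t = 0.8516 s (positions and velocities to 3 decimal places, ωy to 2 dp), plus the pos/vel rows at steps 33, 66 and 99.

State at t = 0.8516 s:
  obj    pos=(+0.700,-0.198) vel=(+1.362,-0.539) ωy=+31.83

Key-timestep trajectory:
   step    t(s)  obj.x    obj.z    obj.vx   obj.vz 
     33  0.2129   +0.156  +0.018  +0.341  -0.135
     66  0.4258   +0.265  -0.025  +0.681  -0.270
     99  0.6387   +0.446  -0.097  +1.021  -0.404


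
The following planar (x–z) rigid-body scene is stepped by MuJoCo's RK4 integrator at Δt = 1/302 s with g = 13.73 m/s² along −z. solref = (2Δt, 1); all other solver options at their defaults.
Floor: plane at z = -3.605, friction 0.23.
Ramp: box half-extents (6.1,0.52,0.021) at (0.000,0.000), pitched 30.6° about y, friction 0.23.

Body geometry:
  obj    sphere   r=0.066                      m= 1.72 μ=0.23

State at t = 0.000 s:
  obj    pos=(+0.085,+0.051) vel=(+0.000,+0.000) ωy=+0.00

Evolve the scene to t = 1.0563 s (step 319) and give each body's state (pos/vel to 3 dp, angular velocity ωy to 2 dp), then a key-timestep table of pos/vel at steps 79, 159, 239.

State at t = 1.0563 s:
  obj    pos=(+2.482,-1.367) vel=(+4.539,-2.684) ωy=+79.88

Key-timestep trajectory:
   step    t(s)  obj.x    obj.z    obj.vx   obj.vz 
     79  0.2616   +0.232  -0.036  +1.124  -0.665
    159  0.5265   +0.681  -0.301  +2.263  -1.338
    239  0.7914   +1.431  -0.745  +3.401  -2.011
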